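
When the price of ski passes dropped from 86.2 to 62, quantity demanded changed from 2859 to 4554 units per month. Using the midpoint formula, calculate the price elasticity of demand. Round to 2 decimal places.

-1.40

%ΔQ = (4554 − 2859)/[(2859 + 4554)/2] = 1695/3706.5 ≈ 0.4573.
%Δp = (62 − 86.2)/[(86.2 + 62)/2] = -24.2/74.1 ≈ -0.3266.
Arc elasticity E = %ΔQ/%Δp ≈ 0.4573/-0.3266 ≈ -1.40.
|E| > 1: demand is elastic over this range.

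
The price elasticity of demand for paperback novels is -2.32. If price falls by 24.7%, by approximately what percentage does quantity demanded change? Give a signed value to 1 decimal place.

57.3

%ΔQ ≈ E × %ΔP = (-2.32) × (-24.7%) ≈ 57.3%.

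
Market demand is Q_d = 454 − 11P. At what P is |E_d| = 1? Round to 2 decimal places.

20.64

For linear demand Q_d = a − bP, E = −bP/(a − bP). |E| = 1 ⇒ bP = a − bP ⇒ P = a/(2b).
P = 454/(2·11) ≈ 20.64.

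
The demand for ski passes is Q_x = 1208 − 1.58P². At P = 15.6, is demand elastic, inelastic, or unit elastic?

At P = 15.6, Q_x = 823.4912.
dQ_x/dP = −2·1.58·P = −49.296.
Point elasticity E = (dQ_x/dP)·(P/Q_x) = -49.296 × 15.6/823.4912 ≈ -0.934.
|E| ≈ 0.934 < 1, so demand is inelastic.

inelastic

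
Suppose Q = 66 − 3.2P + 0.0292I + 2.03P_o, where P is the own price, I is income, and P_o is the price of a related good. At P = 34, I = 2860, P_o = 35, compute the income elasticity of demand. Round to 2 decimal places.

0.75

At the given point, Q = 66 − 3.2(34) + 0.0292(2860) + 2.03(35) = 66 − 108.8 + 83.512 + 71.05 = 111.762.
∂Q/∂I = +0.0292, so E_I = 0.0292·(2860/111.762) ≈ 0.75.
E_I ∈ (0,1): normal good (necessity).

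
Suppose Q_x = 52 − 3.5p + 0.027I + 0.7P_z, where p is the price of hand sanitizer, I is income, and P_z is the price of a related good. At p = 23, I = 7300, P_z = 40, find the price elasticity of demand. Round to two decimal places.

Q_x = 52 − 3.5(23) + 0.027(7300) + 0.7(40) = 52 − 80.5 + 197.1 + 28 = 196.6.
∂Q_x/∂p = −3.5, so E_p = (−3.5)·(23/196.6) ≈ -0.41.
|E_p| < 1: demand is inelastic.

-0.41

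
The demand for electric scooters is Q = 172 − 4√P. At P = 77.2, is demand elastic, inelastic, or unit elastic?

At P = 77.2, Q = 136.8546.
dQ/dP = −4/(2√P) = −4/(2·8.7864).
Point elasticity E = (dQ/dP)·(P/Q) = -0.2276 × 77.2/136.8546 ≈ -0.128.
|E| ≈ 0.128 < 1, so demand is inelastic.

inelastic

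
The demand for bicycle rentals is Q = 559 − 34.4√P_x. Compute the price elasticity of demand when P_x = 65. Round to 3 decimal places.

-0.492

At P_x = 65, Q = 281.6583.
dQ/dP_x = −34.4/(2√P_x) = −34.4/(2·8.0623).
Point elasticity E = (dQ/dP_x)·(P_x/Q) = -2.1334 × 65/281.6583 ≈ -0.492.
|E| < 1, so demand is inelastic at this price.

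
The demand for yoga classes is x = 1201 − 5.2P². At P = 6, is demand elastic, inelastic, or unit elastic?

inelastic

At P = 6, x = 1013.8.
dx/dP = −2·5.2·P = −62.4.
Point elasticity E = (dx/dP)·(P/x) = -62.4 × 6/1013.8 ≈ -0.369.
|E| ≈ 0.369 < 1, so demand is inelastic.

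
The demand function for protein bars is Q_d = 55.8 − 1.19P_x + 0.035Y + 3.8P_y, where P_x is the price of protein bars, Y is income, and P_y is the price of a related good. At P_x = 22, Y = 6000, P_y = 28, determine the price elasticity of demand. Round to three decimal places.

At the given point, Q_d = 55.8 − 1.19(22) + 0.035(6000) + 3.8(28) = 55.8 − 26.18 + 210 + 106.4 = 346.02.
∂Q_d/∂P_x = −1.19, so E_p = (−1.19)·(22/346.02) ≈ -0.076.
|E_p| < 1: demand is inelastic.

-0.076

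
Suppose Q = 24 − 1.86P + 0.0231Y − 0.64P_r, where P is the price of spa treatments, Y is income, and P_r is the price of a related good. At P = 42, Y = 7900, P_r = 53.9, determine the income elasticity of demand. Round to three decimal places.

First evaluate Q: 24 − 1.86(42) + 0.0231(7900) − 0.64(53.9) = 24 − 78.12 + 182.49 − 34.496 = 93.874.
∂Q/∂Y = +0.0231, so E_I = 0.0231·(7900/93.874) ≈ 1.944.
E_I > 1: normal good (luxury).

1.944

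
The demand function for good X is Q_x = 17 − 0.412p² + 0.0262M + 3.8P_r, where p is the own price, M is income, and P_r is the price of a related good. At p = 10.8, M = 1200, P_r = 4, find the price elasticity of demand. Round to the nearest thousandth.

-6.167

Substituting, Q_x = 17 − 0.412(10.8)² + 0.0262(1200) + 3.8(4) = 17 − 48.0557 + 31.44 + 15.2 = 15.5843.
∂Q_x/∂p = −2·0.412·p = -8.8992, so E_p = -8.8992·(10.8/15.5843) ≈ -6.167.
|E_p| > 1: demand is elastic.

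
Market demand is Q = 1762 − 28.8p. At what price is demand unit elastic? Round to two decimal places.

For linear demand Q = a − bp, E = −bp/(a − bp). |E| = 1 ⇒ bp = a − bp ⇒ p = a/(2b).
p = 1762/(2·28.8) ≈ 30.59.

30.59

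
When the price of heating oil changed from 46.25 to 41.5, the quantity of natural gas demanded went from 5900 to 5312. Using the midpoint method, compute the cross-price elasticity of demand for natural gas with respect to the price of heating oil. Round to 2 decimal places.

%ΔQ_x = (5312 − 5900)/[(5900+5312)/2] = -588/5606 ≈ -0.1049.
%ΔP_y = (41.5 − 46.25)/[(46.25+41.5)/2] ≈ -0.1083.
E_xy = -0.1049/-0.1083 ≈ 0.97.
E_xy > 0, so natural gas and heating oil are substitutes.

0.97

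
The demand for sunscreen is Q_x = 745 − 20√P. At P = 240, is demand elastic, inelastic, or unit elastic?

inelastic

At P = 240, Q_x = 435.1613.
dQ_x/dP = −20/(2√P) = −20/(2·15.4919).
Point elasticity E = (dQ_x/dP)·(P/Q_x) = -0.6455 × 240/435.1613 ≈ -0.356.
|E| ≈ 0.356 < 1, so demand is inelastic.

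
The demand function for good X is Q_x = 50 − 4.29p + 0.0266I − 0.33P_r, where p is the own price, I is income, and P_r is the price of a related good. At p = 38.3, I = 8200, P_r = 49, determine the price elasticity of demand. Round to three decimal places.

Substituting, Q_x = 50 − 4.29(38.3) + 0.0266(8200) − 0.33(49) = 50 − 164.307 + 218.12 − 16.17 = 87.643.
∂Q_x/∂p = −4.29, so E_p = (−4.29)·(38.3/87.643) ≈ -1.875.
|E_p| > 1: demand is elastic.

-1.875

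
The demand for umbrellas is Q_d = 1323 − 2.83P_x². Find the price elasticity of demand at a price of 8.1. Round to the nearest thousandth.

At P_x = 8.1, Q_d = 1137.3237.
dQ_d/dP_x = −2·2.83·P_x = −45.846.
Point elasticity E = (dQ_d/dP_x)·(P_x/Q_d) = -45.846 × 8.1/1137.3237 ≈ -0.327.
|E| < 1, so demand is inelastic at this price.

-0.327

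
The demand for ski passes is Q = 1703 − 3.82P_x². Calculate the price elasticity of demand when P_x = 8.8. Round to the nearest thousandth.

-0.420

At P_x = 8.8, Q = 1407.1792.
dQ/dP_x = −2·3.82·P_x = −67.232.
Point elasticity E = (dQ/dP_x)·(P_x/Q) = -67.232 × 8.8/1407.1792 ≈ -0.420.
|E| < 1, so demand is inelastic at this price.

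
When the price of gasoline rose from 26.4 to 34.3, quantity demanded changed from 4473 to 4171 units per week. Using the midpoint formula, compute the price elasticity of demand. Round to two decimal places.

-0.27

%Δq = (4171 − 4473)/[(4473 + 4171)/2] = -302/4322 ≈ -0.0699.
%ΔP = (34.3 − 26.4)/[(26.4 + 34.3)/2] = 7.9/30.35 ≈ 0.2603.
Arc elasticity E = %Δq/%ΔP ≈ -0.0699/0.2603 ≈ -0.27.
|E| < 1: demand is inelastic over this range.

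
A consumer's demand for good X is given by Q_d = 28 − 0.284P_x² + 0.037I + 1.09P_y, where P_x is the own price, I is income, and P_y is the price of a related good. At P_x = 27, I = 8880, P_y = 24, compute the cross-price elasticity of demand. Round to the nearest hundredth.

0.15

Q_d = 28 − 0.284(27)² + 0.037(8880) + 1.09(24) = 28 − 207.036 + 328.56 + 26.16 = 175.684.
∂Q_d/∂P_y = +1.09, so E_xy = 1.09·(24/175.684) ≈ 0.15.
E_xy > 0: the goods are substitutes.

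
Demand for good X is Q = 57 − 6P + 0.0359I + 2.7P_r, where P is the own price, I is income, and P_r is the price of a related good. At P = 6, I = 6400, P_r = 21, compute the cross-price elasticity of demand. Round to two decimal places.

0.18

First evaluate Q: 57 − 6(6) + 0.0359(6400) + 2.7(21) = 57 − 36 + 229.76 + 56.7 = 307.46.
∂Q/∂P_r = +2.7, so E_xy = 2.7·(21/307.46) ≈ 0.18.
E_xy > 0: the goods are substitutes.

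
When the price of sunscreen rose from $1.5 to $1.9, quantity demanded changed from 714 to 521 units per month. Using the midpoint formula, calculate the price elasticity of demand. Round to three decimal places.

-1.328

%Δq = (521 − 714)/[(714 + 521)/2] = -193/617.5 ≈ -0.3126.
%ΔP = (1.9 − 1.5)/[(1.5 + 1.9)/2] = 0.4/1.7 ≈ 0.2353.
Arc elasticity E = %Δq/%ΔP ≈ -0.3126/0.2353 ≈ -1.328.
|E| > 1: demand is elastic over this range.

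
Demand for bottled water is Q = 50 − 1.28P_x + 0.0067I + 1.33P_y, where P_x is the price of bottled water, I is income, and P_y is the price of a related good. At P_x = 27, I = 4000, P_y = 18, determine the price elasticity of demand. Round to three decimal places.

-0.522

First evaluate Q: 50 − 1.28(27) + 0.0067(4000) + 1.33(18) = 50 − 34.56 + 26.8 + 23.94 = 66.18.
∂Q/∂P_x = −1.28, so E_p = (−1.28)·(27/66.18) ≈ -0.522.
|E_p| < 1: demand is inelastic.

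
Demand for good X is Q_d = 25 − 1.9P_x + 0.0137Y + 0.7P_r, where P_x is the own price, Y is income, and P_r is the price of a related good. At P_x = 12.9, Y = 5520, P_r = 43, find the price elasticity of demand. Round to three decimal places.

Evaluating quantity at (P_x, Y, P_r) gives Q_d = 25 − 1.9(12.9) + 0.0137(5520) + 0.7(43) = 25 − 24.51 + 75.624 + 30.1 = 106.214.
∂Q_d/∂P_x = −1.9, so E_p = (−1.9)·(12.9/106.214) ≈ -0.231.
|E_p| < 1: demand is inelastic.

-0.231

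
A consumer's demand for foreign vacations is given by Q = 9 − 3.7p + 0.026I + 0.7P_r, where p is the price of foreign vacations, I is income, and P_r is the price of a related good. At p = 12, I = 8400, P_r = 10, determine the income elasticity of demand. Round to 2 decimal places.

1.15

First evaluate Q: 9 − 3.7(12) + 0.026(8400) + 0.7(10) = 9 − 44.4 + 218.4 + 7 = 190.
∂Q/∂I = +0.026, so E_I = 0.026·(8400/190) ≈ 1.15.
E_I > 1: normal good (luxury).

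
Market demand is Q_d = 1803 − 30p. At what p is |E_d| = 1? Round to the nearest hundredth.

30.05

For linear demand Q_d = a − bp, E = −bp/(a − bp). |E| = 1 ⇒ bp = a − bp ⇒ p = a/(2b).
p = 1803/(2·30) = 30.05.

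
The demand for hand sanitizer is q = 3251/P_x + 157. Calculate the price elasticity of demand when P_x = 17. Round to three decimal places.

-0.549

At P_x = 17, q = 348.2353.
dq/dP_x = −3251/P_x² = −11.2491.
Point elasticity E = (dq/dP_x)·(P_x/q) = -11.2491 × 17/348.2353 ≈ -0.549.
|E| < 1, so demand is inelastic at this price.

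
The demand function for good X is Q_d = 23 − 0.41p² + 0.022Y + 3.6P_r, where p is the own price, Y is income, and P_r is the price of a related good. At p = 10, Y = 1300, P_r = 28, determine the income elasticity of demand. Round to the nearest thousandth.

0.257

Substituting, Q_d = 23 − 0.41(10)² + 0.022(1300) + 3.6(28) = 23 − 41 + 28.6 + 100.8 = 111.4.
∂Q_d/∂Y = +0.022, so E_I = 0.022·(1300/111.4) ≈ 0.257.
E_I ∈ (0,1): normal good (necessity).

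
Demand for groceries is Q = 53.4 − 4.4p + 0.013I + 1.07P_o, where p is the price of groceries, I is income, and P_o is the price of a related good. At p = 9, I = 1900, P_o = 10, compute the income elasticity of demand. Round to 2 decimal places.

Q = 53.4 − 4.4(9) + 0.013(1900) + 1.07(10) = 53.4 − 39.6 + 24.7 + 10.7 = 49.2.
∂Q/∂I = +0.013, so E_I = 0.013·(1900/49.2) ≈ 0.50.
E_I ∈ (0,1): normal good (necessity).

0.50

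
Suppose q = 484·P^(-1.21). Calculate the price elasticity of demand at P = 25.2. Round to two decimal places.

For a Cobb–Douglas (constant-elasticity) form q = A·P^α·…, the elasticity with respect to P equals the exponent α at every point.
Here the exponent on P is -1.21, so the price elasticity of demand is -1.21.

-1.21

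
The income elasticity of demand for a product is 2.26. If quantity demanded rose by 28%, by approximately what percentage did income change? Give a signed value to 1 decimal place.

12.4

%ΔQ ≈ E × %ΔI ⇒ %ΔI = %ΔQ / E = (28%)/(2.26) ≈ 12.4%.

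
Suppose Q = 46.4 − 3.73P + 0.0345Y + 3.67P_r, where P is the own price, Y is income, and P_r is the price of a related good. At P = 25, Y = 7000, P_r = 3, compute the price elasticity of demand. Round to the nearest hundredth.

Evaluating quantity at (P, Y, P_r) gives Q = 46.4 − 3.73(25) + 0.0345(7000) + 3.67(3) = 46.4 − 93.25 + 241.5 + 11.01 = 205.66.
∂Q/∂P = −3.73, so E_p = (−3.73)·(25/205.66) ≈ -0.45.
|E_p| < 1: demand is inelastic.

-0.45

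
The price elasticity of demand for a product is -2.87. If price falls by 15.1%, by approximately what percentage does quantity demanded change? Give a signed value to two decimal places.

43.34

%ΔQ ≈ E × %ΔP = (-2.87) × (-15.1%) ≈ 43.34%.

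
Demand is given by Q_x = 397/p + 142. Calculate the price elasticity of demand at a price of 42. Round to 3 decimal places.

-0.062

At p = 42, Q_x = 151.4524.
dQ_x/dp = −397/p² = −0.2251.
Point elasticity E = (dQ_x/dp)·(p/Q_x) = -0.2251 × 42/151.4524 ≈ -0.062.
|E| < 1, so demand is inelastic at this price.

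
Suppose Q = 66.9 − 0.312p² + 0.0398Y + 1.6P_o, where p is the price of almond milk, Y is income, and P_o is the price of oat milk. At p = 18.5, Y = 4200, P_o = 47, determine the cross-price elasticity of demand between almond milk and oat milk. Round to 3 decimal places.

0.371

Evaluating quantity at (p, Y, P_o) gives Q = 66.9 − 0.312(18.5)² + 0.0398(4200) + 1.6(47) = 66.9 − 106.782 + 167.16 + 75.2 = 202.478.
∂Q/∂P_o = +1.6, so E_xy = 1.6·(47/202.478) ≈ 0.371.
E_xy > 0: the goods are substitutes.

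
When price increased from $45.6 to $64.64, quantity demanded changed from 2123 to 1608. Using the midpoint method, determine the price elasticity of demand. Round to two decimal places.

%ΔQ = (1608 − 2123)/[(2123 + 1608)/2] = -515/1865.5 ≈ -0.2761.
%ΔP = (64.64 − 45.6)/[(45.6 + 64.64)/2] = 19.04/55.12 ≈ 0.3454.
Arc elasticity E = %ΔQ/%ΔP ≈ -0.2761/0.3454 ≈ -0.80.
|E| < 1: demand is inelastic over this range.

-0.80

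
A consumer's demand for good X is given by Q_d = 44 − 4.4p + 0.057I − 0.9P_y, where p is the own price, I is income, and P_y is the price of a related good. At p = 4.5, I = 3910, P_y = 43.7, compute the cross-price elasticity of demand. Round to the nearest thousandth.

-0.189

Evaluating quantity at (p, I, P_y) gives Q_d = 44 − 4.4(4.5) + 0.057(3910) − 0.9(43.7) = 44 − 19.8 + 222.87 − 39.33 = 207.74.
∂Q_d/∂P_y = −0.9, so E_xy = -0.9·(43.7/207.74) ≈ -0.189.
E_xy < 0: the goods are complements.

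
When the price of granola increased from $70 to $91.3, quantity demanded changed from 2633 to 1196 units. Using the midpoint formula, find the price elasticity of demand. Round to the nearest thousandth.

%ΔQ = (1196 − 2633)/[(2633 + 1196)/2] = -1437/1914.5 ≈ -0.7506.
%ΔP = (91.3 − 70)/[(70 + 91.3)/2] = 21.3/80.65 ≈ 0.2641.
Arc elasticity E = %ΔQ/%ΔP ≈ -0.7506/0.2641 ≈ -2.842.
|E| > 1: demand is elastic over this range.

-2.842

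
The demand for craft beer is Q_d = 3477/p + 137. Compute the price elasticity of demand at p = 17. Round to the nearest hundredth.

-0.60

At p = 17, Q_d = 341.5294.
dQ_d/dp = −3477/p² = −12.0311.
Point elasticity E = (dQ_d/dp)·(p/Q_d) = -12.0311 × 17/341.5294 ≈ -0.60.
|E| < 1, so demand is inelastic at this price.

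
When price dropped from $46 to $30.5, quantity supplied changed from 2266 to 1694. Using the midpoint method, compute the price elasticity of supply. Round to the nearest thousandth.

%ΔQ = (1694 − 2266)/[(2266 + 1694)/2] = -572/1980 ≈ -0.2889.
%ΔP = (30.5 − 46)/[(46 + 30.5)/2] = -15.5/38.25 ≈ -0.4052.
Arc elasticity E = %ΔQ/%ΔP ≈ -0.2889/-0.4052 ≈ 0.713.
|E| < 1: supply is inelastic over this range.

0.713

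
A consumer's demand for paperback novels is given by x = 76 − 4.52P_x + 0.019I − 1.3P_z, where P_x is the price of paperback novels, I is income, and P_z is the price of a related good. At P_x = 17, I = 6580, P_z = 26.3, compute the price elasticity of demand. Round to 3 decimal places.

-0.854

First evaluate x: 76 − 4.52(17) + 0.019(6580) − 1.3(26.3) = 76 − 76.84 + 125.02 − 34.19 = 89.99.
∂x/∂P_x = −4.52, so E_p = (−4.52)·(17/89.99) ≈ -0.854.
|E_p| < 1: demand is inelastic.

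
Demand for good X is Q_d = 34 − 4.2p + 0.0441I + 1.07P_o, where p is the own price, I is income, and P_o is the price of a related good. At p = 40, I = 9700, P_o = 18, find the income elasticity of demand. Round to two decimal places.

1.37

First evaluate Q_d: 34 − 4.2(40) + 0.0441(9700) + 1.07(18) = 34 − 168 + 427.77 + 19.26 = 313.03.
∂Q_d/∂I = +0.0441, so E_I = 0.0441·(9700/313.03) ≈ 1.37.
E_I > 1: normal good (luxury).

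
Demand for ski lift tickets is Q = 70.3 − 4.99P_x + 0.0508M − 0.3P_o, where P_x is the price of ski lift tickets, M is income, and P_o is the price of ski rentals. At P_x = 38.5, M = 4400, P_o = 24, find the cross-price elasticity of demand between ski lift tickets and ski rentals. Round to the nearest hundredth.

Substituting, Q = 70.3 − 4.99(38.5) + 0.0508(4400) − 0.3(24) = 70.3 − 192.115 + 223.52 − 7.2 = 94.505.
∂Q/∂P_o = −0.3, so E_xy = -0.3·(24/94.505) ≈ -0.08.
E_xy < 0: the goods are complements.

-0.08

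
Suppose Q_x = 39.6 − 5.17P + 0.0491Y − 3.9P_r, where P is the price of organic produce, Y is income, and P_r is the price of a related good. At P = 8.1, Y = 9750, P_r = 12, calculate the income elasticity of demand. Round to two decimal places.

1.11

Evaluating quantity at (P, Y, P_r) gives Q_x = 39.6 − 5.17(8.1) + 0.0491(9750) − 3.9(12) = 39.6 − 41.877 + 478.725 − 46.8 = 429.648.
∂Q_x/∂Y = +0.0491, so E_I = 0.0491·(9750/429.648) ≈ 1.11.
E_I > 1: normal good (luxury).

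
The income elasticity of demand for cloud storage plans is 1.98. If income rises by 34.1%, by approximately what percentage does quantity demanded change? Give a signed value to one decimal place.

%ΔQ ≈ E × %ΔI = (1.98) × (34.1%) ≈ 67.5%.

67.5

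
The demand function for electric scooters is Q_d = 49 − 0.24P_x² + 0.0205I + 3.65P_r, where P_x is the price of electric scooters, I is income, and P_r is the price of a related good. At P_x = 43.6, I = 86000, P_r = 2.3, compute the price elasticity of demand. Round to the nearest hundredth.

-0.67

Evaluating quantity at (P_x, I, P_r) gives Q_d = 49 − 0.24(43.6)² + 0.0205(86000) + 3.65(2.3) = 49 − 456.2304 + 1763 + 8.395 = 1364.1646.
∂Q_d/∂P_x = −2·0.24·P_x = -20.928, so E_p = -20.928·(43.6/1364.1646) ≈ -0.67.
|E_p| < 1: demand is inelastic.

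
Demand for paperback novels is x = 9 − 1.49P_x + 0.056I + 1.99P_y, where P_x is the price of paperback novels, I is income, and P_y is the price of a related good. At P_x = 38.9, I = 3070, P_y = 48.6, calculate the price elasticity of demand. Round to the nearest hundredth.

-0.26

Substituting, x = 9 − 1.49(38.9) + 0.056(3070) + 1.99(48.6) = 9 − 57.961 + 171.92 + 96.714 = 219.673.
∂x/∂P_x = −1.49, so E_p = (−1.49)·(38.9/219.673) ≈ -0.26.
|E_p| < 1: demand is inelastic.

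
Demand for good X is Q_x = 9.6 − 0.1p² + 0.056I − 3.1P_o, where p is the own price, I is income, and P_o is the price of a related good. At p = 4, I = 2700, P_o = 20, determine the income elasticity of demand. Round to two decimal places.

1.56

First evaluate Q_x: 9.6 − 0.1(4)² + 0.056(2700) − 3.1(20) = 9.6 − 1.6 + 151.2 − 62 = 97.2.
∂Q_x/∂I = +0.056, so E_I = 0.056·(2700/97.2) ≈ 1.56.
E_I > 1: normal good (luxury).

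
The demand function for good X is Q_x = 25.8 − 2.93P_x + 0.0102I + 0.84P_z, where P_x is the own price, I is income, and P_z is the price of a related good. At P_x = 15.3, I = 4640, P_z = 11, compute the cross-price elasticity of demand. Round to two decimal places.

0.25

At the given point, Q_x = 25.8 − 2.93(15.3) + 0.0102(4640) + 0.84(11) = 25.8 − 44.829 + 47.328 + 9.24 = 37.539.
∂Q_x/∂P_z = +0.84, so E_xy = 0.84·(11/37.539) ≈ 0.25.
E_xy > 0: the goods are substitutes.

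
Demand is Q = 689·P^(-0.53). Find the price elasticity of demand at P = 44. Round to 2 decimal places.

For a Cobb–Douglas (constant-elasticity) form Q = A·P^α·…, the elasticity with respect to P equals the exponent α at every point.
Here the exponent on P is -0.53, so the price elasticity of demand is -0.53.

-0.53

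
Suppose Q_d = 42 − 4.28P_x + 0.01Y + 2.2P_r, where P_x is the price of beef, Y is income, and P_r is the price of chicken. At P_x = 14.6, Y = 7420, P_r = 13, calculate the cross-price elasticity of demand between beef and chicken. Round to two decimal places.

0.35

First evaluate Q_d: 42 − 4.28(14.6) + 0.01(7420) + 2.2(13) = 42 − 62.488 + 74.2 + 28.6 = 82.312.
∂Q_d/∂P_r = +2.2, so E_xy = 2.2·(13/82.312) ≈ 0.35.
E_xy > 0: the goods are substitutes.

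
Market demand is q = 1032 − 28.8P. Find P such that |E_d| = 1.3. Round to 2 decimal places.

20.25

Set −bP/(a − bP) = −1.3 ⇒ bP = 1.3(a − bP) ⇒ bP(1+1.3) = 1.3·a.
P = 1.3·1032/(28.8·2.3) ≈ 20.25.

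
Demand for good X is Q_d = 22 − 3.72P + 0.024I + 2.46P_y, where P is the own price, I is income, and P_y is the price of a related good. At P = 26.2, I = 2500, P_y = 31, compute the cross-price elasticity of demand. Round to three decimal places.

Substituting, Q_d = 22 − 3.72(26.2) + 0.024(2500) + 2.46(31) = 22 − 97.464 + 60 + 76.26 = 60.796.
∂Q_d/∂P_y = +2.46, so E_xy = 2.46·(31/60.796) ≈ 1.254.
E_xy > 0: the goods are substitutes.

1.254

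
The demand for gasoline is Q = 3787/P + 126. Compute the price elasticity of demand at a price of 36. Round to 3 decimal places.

At P = 36, Q = 231.1944.
dQ/dP = −3787/P² = −2.9221.
Point elasticity E = (dQ/dP)·(P/Q) = -2.9221 × 36/231.1944 ≈ -0.455.
|E| < 1, so demand is inelastic at this price.

-0.455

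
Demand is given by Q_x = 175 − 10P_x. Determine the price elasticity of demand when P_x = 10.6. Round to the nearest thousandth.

At P_x = 10.6, Q_x = 69.
dQ_x/dP_x = −10.
Point elasticity E = (dQ_x/dP_x)·(P_x/Q_x) = -10 × 10.6/69 ≈ -1.536.
|E| > 1, so demand is elastic at this price.

-1.536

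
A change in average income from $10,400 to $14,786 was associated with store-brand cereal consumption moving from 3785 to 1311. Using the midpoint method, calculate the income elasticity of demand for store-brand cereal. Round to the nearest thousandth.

-2.788

%ΔQ = (1311 − 3785)/[(3785+1311)/2] = -2474/2548 ≈ -0.9710.
%ΔM = (14,786 − 10,400)/[(10,400+14,786)/2] = 4386/12593 ≈ 0.3483.
E_I = %ΔQ/%ΔM ≈ -2.788.
E_I < 0: inferior good.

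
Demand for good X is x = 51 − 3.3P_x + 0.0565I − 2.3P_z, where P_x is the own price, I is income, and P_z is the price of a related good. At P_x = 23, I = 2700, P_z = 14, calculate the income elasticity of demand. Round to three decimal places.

x = 51 − 3.3(23) + 0.0565(2700) − 2.3(14) = 51 − 75.9 + 152.55 − 32.2 = 95.45.
∂x/∂I = +0.0565, so E_I = 0.0565·(2700/95.45) ≈ 1.598.
E_I > 1: normal good (luxury).

1.598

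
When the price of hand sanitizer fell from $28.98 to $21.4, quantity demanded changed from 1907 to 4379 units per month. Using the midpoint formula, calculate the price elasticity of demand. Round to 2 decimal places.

%ΔQ = (4379 − 1907)/[(1907 + 4379)/2] = 2472/3143 ≈ 0.7865.
%Δp = (21.4 − 28.98)/[(28.98 + 21.4)/2] = -7.58/25.19 ≈ -0.3009.
Arc elasticity E = %ΔQ/%Δp ≈ 0.7865/-0.3009 ≈ -2.61.
|E| > 1: demand is elastic over this range.

-2.61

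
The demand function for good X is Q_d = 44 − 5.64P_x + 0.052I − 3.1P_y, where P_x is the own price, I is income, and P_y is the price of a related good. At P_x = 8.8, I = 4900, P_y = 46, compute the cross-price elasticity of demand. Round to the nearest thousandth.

First evaluate Q_d: 44 − 5.64(8.8) + 0.052(4900) − 3.1(46) = 44 − 49.632 + 254.8 − 142.6 = 106.568.
∂Q_d/∂P_y = −3.1, so E_xy = -3.1·(46/106.568) ≈ -1.338.
E_xy < 0: the goods are complements.

-1.338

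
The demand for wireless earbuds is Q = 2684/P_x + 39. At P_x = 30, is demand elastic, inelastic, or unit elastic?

At P_x = 30, Q = 128.4667.
dQ/dP_x = −2684/P_x² = −2.9822.
Point elasticity E = (dQ/dP_x)·(P_x/Q) = -2.9822 × 30/128.4667 ≈ -0.696.
|E| ≈ 0.696 < 1, so demand is inelastic.

inelastic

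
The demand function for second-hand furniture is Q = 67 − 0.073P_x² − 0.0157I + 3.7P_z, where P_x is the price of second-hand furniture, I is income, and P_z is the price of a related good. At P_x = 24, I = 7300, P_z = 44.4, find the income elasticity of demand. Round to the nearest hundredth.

-1.54

At the given point, Q = 67 − 0.073(24)² − 0.0157(7300) + 3.7(44.4) = 67 − 42.048 − 114.61 + 164.28 = 74.622.
∂Q/∂I = −0.0157, so E_I = -0.0157·(7300/74.622) ≈ -1.54.
E_I < 0: inferior good.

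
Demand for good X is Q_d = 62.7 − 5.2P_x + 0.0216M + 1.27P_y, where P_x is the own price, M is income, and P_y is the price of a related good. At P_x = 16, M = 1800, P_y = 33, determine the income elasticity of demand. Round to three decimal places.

0.645

Substituting, Q_d = 62.7 − 5.2(16) + 0.0216(1800) + 1.27(33) = 62.7 − 83.2 + 38.88 + 41.91 = 60.29.
∂Q_d/∂M = +0.0216, so E_I = 0.0216·(1800/60.29) ≈ 0.645.
E_I ∈ (0,1): normal good (necessity).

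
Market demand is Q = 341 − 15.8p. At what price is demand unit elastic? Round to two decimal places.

For linear demand Q = a − bp, E = −bp/(a − bp). |E| = 1 ⇒ bp = a − bp ⇒ p = a/(2b).
p = 341/(2·15.8) ≈ 10.79.

10.79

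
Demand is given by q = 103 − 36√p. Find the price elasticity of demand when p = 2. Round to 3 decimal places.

-0.489

At p = 2, q = 52.0883.
dq/dp = −36/(2√p) = −36/(2·1.4142).
Point elasticity E = (dq/dp)·(p/q) = -12.7279 × 2/52.0883 ≈ -0.489.
|E| < 1, so demand is inelastic at this price.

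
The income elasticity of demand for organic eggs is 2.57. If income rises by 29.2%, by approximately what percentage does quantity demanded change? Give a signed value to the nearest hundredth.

%ΔQ ≈ E × %ΔI = (2.57) × (29.2%) ≈ 75.04%.

75.04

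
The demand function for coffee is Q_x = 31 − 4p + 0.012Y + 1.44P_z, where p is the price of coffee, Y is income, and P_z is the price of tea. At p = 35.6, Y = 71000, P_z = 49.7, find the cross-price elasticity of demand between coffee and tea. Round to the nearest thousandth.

At the given point, Q_x = 31 − 4(35.6) + 0.012(71000) + 1.44(49.7) = 31 − 142.4 + 852 + 71.568 = 812.168.
∂Q_x/∂P_z = +1.44, so E_xy = 1.44·(49.7/812.168) ≈ 0.088.
E_xy > 0: the goods are substitutes.

0.088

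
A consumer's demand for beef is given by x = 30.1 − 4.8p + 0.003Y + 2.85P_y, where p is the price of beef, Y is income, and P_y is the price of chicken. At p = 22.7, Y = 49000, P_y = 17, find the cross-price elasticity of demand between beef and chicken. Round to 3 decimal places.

x = 30.1 − 4.8(22.7) + 0.003(49000) + 2.85(17) = 30.1 − 108.96 + 147 + 48.45 = 116.59.
∂x/∂P_y = +2.85, so E_xy = 2.85·(17/116.59) ≈ 0.416.
E_xy > 0: the goods are substitutes.

0.416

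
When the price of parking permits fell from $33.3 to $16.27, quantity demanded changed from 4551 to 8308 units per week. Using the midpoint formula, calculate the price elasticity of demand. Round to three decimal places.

%ΔQ = (8308 − 4551)/[(4551 + 8308)/2] = 3757/6429.5 ≈ 0.5843.
%ΔP = (16.27 − 33.3)/[(33.3 + 16.27)/2] = -17.03/24.785 ≈ -0.6871.
Arc elasticity E = %ΔQ/%ΔP ≈ 0.5843/-0.6871 ≈ -0.850.
|E| < 1: demand is inelastic over this range.

-0.850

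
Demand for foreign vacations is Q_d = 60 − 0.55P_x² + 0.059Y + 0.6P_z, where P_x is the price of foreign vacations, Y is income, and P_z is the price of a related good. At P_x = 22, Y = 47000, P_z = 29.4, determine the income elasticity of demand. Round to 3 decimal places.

1.073

Substituting, Q_d = 60 − 0.55(22)² + 0.059(47000) + 0.6(29.4) = 60 − 266.2 + 2773 + 17.64 = 2584.44.
∂Q_d/∂Y = +0.059, so E_I = 0.059·(47000/2584.44) ≈ 1.073.
E_I > 1: normal good (luxury).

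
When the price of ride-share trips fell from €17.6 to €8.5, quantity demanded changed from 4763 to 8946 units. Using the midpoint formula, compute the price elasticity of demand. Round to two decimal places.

-0.88

%Δq = (8946 − 4763)/[(4763 + 8946)/2] = 4183/6854.5 ≈ 0.6103.
%Δp = (8.5 − 17.6)/[(17.6 + 8.5)/2] = -9.1/13.05 ≈ -0.6973.
Arc elasticity E = %Δq/%Δp ≈ 0.6103/-0.6973 ≈ -0.88.
|E| < 1: demand is inelastic over this range.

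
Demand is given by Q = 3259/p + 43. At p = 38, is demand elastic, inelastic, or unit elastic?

inelastic

At p = 38, Q = 128.7632.
dQ/dp = −3259/p² = −2.2569.
Point elasticity E = (dQ/dp)·(p/Q) = -2.2569 × 38/128.7632 ≈ -0.666.
|E| ≈ 0.666 < 1, so demand is inelastic.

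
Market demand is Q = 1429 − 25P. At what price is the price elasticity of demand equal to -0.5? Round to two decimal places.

19.05

Set −bP/(a − bP) = −0.5 ⇒ bP = 0.5(a − bP) ⇒ bP(1+0.5) = 0.5·a.
P = 0.5·1429/(25·1.5) ≈ 19.05.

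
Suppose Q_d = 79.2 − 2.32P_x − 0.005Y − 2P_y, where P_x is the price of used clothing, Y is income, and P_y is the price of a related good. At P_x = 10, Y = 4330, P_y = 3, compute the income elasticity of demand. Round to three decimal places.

-0.764

At the given point, Q_d = 79.2 − 2.32(10) − 0.005(4330) − 2(3) = 79.2 − 23.2 − 21.65 − 6 = 28.35.
∂Q_d/∂Y = −0.005, so E_I = -0.005·(4330/28.35) ≈ -0.764.
E_I < 0: inferior good.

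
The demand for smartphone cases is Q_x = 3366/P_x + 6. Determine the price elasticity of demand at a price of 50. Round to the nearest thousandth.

-0.918

At P_x = 50, Q_x = 73.32.
dQ_x/dP_x = −3366/P_x² = −1.3464.
Point elasticity E = (dQ_x/dP_x)·(P_x/Q_x) = -1.3464 × 50/73.32 ≈ -0.918.
|E| < 1, so demand is inelastic at this price.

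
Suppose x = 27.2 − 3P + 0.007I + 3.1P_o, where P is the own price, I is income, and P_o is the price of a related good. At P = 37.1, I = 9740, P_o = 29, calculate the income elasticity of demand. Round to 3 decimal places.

0.922

First evaluate x: 27.2 − 3(37.1) + 0.007(9740) + 3.1(29) = 27.2 − 111.3 + 68.18 + 89.9 = 73.98.
∂x/∂I = +0.007, so E_I = 0.007·(9740/73.98) ≈ 0.922.
E_I ∈ (0,1): normal good (necessity).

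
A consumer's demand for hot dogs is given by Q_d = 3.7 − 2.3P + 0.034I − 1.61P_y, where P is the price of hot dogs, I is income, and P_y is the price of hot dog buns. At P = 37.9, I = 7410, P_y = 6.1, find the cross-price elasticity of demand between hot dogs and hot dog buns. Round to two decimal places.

At the given point, Q_d = 3.7 − 2.3(37.9) + 0.034(7410) − 1.61(6.1) = 3.7 − 87.17 + 251.94 − 9.821 = 158.649.
∂Q_d/∂P_y = −1.61, so E_xy = -1.61·(6.1/158.649) ≈ -0.06.
E_xy < 0: the goods are complements.

-0.06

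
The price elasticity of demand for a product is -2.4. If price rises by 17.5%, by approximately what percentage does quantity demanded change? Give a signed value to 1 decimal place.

%ΔQ ≈ E × %ΔP = (-2.4) × (17.5%) = -42.0%.

-42.0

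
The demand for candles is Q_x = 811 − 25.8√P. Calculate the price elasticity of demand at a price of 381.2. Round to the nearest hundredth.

At P = 381.2, Q_x = 307.2719.
dQ_x/dP = −25.8/(2√P) = −25.8/(2·19.5243).
Point elasticity E = (dQ_x/dP)·(P/Q_x) = -0.6607 × 381.2/307.2719 ≈ -0.82.
|E| < 1, so demand is inelastic at this price.

-0.82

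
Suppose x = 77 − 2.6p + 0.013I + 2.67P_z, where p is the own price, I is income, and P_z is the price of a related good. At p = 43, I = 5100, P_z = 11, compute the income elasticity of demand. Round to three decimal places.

1.089

At the given point, x = 77 − 2.6(43) + 0.013(5100) + 2.67(11) = 77 − 111.8 + 66.3 + 29.37 = 60.87.
∂x/∂I = +0.013, so E_I = 0.013·(5100/60.87) ≈ 1.089.
E_I > 1: normal good (luxury).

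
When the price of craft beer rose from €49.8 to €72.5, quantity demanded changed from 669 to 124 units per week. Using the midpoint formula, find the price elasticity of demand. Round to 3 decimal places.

%Δq = (124 − 669)/[(669 + 124)/2] = -545/396.5 ≈ -1.3745.
%ΔP = (72.5 − 49.8)/[(49.8 + 72.5)/2] = 22.7/61.15 ≈ 0.3712.
Arc elasticity E = %Δq/%ΔP ≈ -1.3745/0.3712 ≈ -3.703.
|E| > 1: demand is elastic over this range.

-3.703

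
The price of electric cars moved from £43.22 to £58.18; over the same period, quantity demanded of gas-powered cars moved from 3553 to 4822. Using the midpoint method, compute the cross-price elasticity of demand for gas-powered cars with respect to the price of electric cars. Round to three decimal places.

1.027

%ΔQ_x = (4822 − 3553)/[(3553+4822)/2] = 1269/4187.5 ≈ 0.3030.
%ΔP_y = (58.18 − 43.22)/[(43.22+58.18)/2] ≈ 0.2951.
E_xy = 0.3030/0.2951 ≈ 1.027.
E_xy > 0, so gas-powered cars and electric cars are substitutes.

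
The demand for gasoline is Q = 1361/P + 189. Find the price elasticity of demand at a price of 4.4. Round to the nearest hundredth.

At P = 4.4, Q = 498.3182.
dQ/dP = −1361/P² = −70.2996.
Point elasticity E = (dQ/dP)·(P/Q) = -70.2996 × 4.4/498.3182 ≈ -0.62.
|E| < 1, so demand is inelastic at this price.

-0.62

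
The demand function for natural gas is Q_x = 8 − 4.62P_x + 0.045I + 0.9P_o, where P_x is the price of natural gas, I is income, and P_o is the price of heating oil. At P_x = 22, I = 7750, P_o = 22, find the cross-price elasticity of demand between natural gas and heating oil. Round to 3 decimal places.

Evaluating quantity at (P_x, I, P_o) gives Q_x = 8 − 4.62(22) + 0.045(7750) + 0.9(22) = 8 − 101.64 + 348.75 + 19.8 = 274.91.
∂Q_x/∂P_o = +0.9, so E_xy = 0.9·(22/274.91) ≈ 0.072.
E_xy > 0: the goods are substitutes.

0.072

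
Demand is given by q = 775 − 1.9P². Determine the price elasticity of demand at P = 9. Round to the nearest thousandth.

At P = 9, q = 621.1.
dq/dP = −2·1.9·P = −34.2.
Point elasticity E = (dq/dP)·(P/q) = -34.2 × 9/621.1 ≈ -0.496.
|E| < 1, so demand is inelastic at this price.

-0.496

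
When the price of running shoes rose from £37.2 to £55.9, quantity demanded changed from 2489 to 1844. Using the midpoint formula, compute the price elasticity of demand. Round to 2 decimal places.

-0.74

%Δq = (1844 − 2489)/[(2489 + 1844)/2] = -645/2166.5 ≈ -0.2977.
%ΔP = (55.9 − 37.2)/[(37.2 + 55.9)/2] = 18.7/46.55 ≈ 0.4017.
Arc elasticity E = %Δq/%ΔP ≈ -0.2977/0.4017 ≈ -0.74.
|E| < 1: demand is inelastic over this range.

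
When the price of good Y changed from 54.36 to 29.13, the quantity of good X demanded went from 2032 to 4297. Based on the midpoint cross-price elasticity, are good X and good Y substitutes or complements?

complements

%ΔQ_x = (4297 − 2032)/[(2032+4297)/2] = 2265/3164.5 ≈ 0.7158.
%ΔP_y = (29.13 − 54.36)/[(54.36+29.13)/2] ≈ -0.6044.
E_xy = 0.7158/-0.6044 ≈ -1.184.
E_xy < 0, so the goods are complements.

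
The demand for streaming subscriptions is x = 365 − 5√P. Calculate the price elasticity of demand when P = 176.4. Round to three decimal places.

-0.111

At P = 176.4, x = 298.5922.
dx/dP = −5/(2√P) = −5/(2·13.2816).
Point elasticity E = (dx/dP)·(P/x) = -0.1882 × 176.4/298.5922 ≈ -0.111.
|E| < 1, so demand is inelastic at this price.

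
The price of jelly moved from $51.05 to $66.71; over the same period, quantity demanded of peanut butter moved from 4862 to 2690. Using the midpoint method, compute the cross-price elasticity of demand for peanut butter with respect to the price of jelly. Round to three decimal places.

%ΔQ_x = (2690 − 4862)/[(4862+2690)/2] = -2172/3776 ≈ -0.5752.
%ΔP_y = (66.71 − 51.05)/[(51.05+66.71)/2] ≈ 0.2660.
E_xy = -0.5752/0.2660 ≈ -2.163.
E_xy < 0, so peanut butter and jelly are complements.

-2.163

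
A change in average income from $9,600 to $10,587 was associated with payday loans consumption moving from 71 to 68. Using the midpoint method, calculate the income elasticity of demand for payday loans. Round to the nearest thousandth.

-0.441

%ΔQ = (68 − 71)/[(71+68)/2] = -3/69.5 ≈ -0.0432.
%ΔI = (10,587 − 9,600)/[(9,600+10,587)/2] = 987/10093.5 ≈ 0.0978.
E_I = %ΔQ/%ΔI ≈ -0.441.
E_I < 0: inferior good.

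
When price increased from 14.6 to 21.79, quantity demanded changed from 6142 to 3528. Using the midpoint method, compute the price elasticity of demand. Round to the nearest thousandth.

%ΔQ = (3528 − 6142)/[(6142 + 3528)/2] = -2614/4835 ≈ -0.5406.
%Δp = (21.79 − 14.6)/[(14.6 + 21.79)/2] = 7.19/18.195 ≈ 0.3952.
Arc elasticity E = %ΔQ/%Δp ≈ -0.5406/0.3952 ≈ -1.368.
|E| > 1: demand is elastic over this range.

-1.368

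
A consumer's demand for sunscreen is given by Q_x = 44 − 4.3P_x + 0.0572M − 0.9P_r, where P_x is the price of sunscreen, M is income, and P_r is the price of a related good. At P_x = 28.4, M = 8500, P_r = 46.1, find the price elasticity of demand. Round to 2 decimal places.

Q_x = 44 − 4.3(28.4) + 0.0572(8500) − 0.9(46.1) = 44 − 122.12 + 486.2 − 41.49 = 366.59.
∂Q_x/∂P_x = −4.3, so E_p = (−4.3)·(28.4/366.59) ≈ -0.33.
|E_p| < 1: demand is inelastic.

-0.33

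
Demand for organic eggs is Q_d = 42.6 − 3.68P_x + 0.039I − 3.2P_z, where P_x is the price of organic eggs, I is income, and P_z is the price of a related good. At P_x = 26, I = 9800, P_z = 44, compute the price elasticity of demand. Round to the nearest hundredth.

-0.51

First evaluate Q_d: 42.6 − 3.68(26) + 0.039(9800) − 3.2(44) = 42.6 − 95.68 + 382.2 − 140.8 = 188.32.
∂Q_d/∂P_x = −3.68, so E_p = (−3.68)·(26/188.32) ≈ -0.51.
|E_p| < 1: demand is inelastic.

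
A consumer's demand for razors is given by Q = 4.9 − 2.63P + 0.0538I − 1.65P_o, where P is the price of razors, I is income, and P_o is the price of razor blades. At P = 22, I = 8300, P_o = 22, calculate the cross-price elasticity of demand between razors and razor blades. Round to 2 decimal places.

First evaluate Q: 4.9 − 2.63(22) + 0.0538(8300) − 1.65(22) = 4.9 − 57.86 + 446.54 − 36.3 = 357.28.
∂Q/∂P_o = −1.65, so E_xy = -1.65·(22/357.28) ≈ -0.10.
E_xy < 0: the goods are complements.

-0.10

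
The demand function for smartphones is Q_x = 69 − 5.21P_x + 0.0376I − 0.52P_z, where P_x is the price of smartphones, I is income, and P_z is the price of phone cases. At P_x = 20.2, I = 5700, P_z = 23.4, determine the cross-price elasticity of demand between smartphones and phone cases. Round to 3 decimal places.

At the given point, Q_x = 69 − 5.21(20.2) + 0.0376(5700) − 0.52(23.4) = 69 − 105.242 + 214.32 − 12.168 = 165.91.
∂Q_x/∂P_z = −0.52, so E_xy = -0.52·(23.4/165.91) ≈ -0.073.
E_xy < 0: the goods are complements.

-0.073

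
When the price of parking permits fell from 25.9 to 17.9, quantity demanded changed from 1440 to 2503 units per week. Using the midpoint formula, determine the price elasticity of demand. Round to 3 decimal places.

-1.476

%ΔQ = (2503 − 1440)/[(1440 + 2503)/2] = 1063/1971.5 ≈ 0.5392.
%ΔP = (17.9 − 25.9)/[(25.9 + 17.9)/2] = -8/21.9 ≈ -0.3653.
Arc elasticity E = %ΔQ/%ΔP ≈ 0.5392/-0.3653 ≈ -1.476.
|E| > 1: demand is elastic over this range.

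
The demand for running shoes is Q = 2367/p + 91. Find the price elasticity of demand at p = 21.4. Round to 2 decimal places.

-0.55

At p = 21.4, Q = 201.6075.
dQ/dp = −2367/p² = −5.1686.
Point elasticity E = (dQ/dp)·(p/Q) = -5.1686 × 21.4/201.6075 ≈ -0.55.
|E| < 1, so demand is inelastic at this price.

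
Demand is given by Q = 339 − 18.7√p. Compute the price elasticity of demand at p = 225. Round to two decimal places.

-2.40

At p = 225, Q = 58.5.
dQ/dp = −18.7/(2√p) = −18.7/(2·15).
Point elasticity E = (dQ/dp)·(p/Q) = -0.6233 × 225/58.5 ≈ -2.40.
|E| > 1, so demand is elastic at this price.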